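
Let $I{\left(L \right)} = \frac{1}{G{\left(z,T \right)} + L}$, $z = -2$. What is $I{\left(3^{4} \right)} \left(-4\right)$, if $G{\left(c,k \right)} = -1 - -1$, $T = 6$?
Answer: $- \frac{4}{81} \approx -0.049383$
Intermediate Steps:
$G{\left(c,k \right)} = 0$ ($G{\left(c,k \right)} = -1 + 1 = 0$)
$I{\left(L \right)} = \frac{1}{L}$ ($I{\left(L \right)} = \frac{1}{0 + L} = \frac{1}{L}$)
$I{\left(3^{4} \right)} \left(-4\right) = \frac{1}{3^{4}} \left(-4\right) = \frac{1}{81} \left(-4\right) = - \frac{4}{81}$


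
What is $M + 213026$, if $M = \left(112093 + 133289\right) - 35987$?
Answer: $422421$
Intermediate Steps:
$M = 209395$ ($M = 245382 - 35987 = 209395$)
$M + 213026 = 209395 + 213026 = 422421$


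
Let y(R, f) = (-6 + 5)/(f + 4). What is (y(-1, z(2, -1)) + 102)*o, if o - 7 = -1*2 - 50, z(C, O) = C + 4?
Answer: -9171/2 ≈ -4585.5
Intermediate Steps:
z(C, O) = 4 + C
y(R, f) = -1/(4 + f)
o = -45 (o = 7 + (-1*2 - 50) = 7 + (-2 - 50) = 7 - 52 = -45)
(y(-1, z(2, -1)) + 102)*o = (-1/(4 + (4 + 2)) + 102)*(-45) = (-1/(4 + 6) + 102)*(-45) = (-1/10 + 102)*(-45) = (-1*⅒ + 102)*(-45) = (-⅒ + 102)*(-45) = (1019/10)*(-45) = -9171/2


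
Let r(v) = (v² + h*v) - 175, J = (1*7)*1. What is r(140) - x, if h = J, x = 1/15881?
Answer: 324051804/15881 ≈ 20405.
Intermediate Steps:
x = 1/15881 ≈ 6.2968e-5
J = 7 (J = 7*1 = 7)
h = 7
r(v) = -175 + v² + 7*v (r(v) = (v² + 7*v) - 175 = -175 + v² + 7*v)
r(140) - x = (-175 + 140² + 7*140) - 1*1/15881 = (-175 + 19600 + 980) - 1/15881 = 20405 - 1/15881 = 324051804/15881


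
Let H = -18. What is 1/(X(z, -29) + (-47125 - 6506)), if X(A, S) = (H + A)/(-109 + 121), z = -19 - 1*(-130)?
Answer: -4/214493 ≈ -1.8649e-5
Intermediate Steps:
z = 111 (z = -19 + 130 = 111)
X(A, S) = -3/2 + A/12 (X(A, S) = (-18 + A)/(-109 + 121) = (-18 + A)/12 = (-18 + A)*(1/12) = -3/2 + A/12)
1/(X(z, -29) + (-47125 - 6506)) = 1/((-3/2 + (1/12)*111) + (-47125 - 6506)) = 1/((-3/2 + 37/4) - 53631) = 1/(31/4 - 53631) = 1/(-214493/4) = -4/214493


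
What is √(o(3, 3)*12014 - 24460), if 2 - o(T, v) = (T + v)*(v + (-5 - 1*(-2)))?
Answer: 12*I*√3 ≈ 20.785*I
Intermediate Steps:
o(T, v) = 2 - (-3 + v)*(T + v) (o(T, v) = 2 - (T + v)*(v + (-5 - 1*(-2))) = 2 - (T + v)*(v + (-5 + 2)) = 2 - (T + v)*(v - 3) = 2 - (T + v)*(-3 + v) = 2 - (-3 + v)*(T + v))
√(o(3, 3)*12014 - 24460) = √((2 - 1*3² + 3*3 + 3*3 - 1*3*3)*12014 - 24460) = √((2 - 1*9 + 9 + 9 - 9)*12014 - 24460) = √((2 - 9 + 9 + 9 - 9)*12014 - 24460) = √(2*12014 - 24460) = √(24028 - 24460) = √(-432) = 12*I*√3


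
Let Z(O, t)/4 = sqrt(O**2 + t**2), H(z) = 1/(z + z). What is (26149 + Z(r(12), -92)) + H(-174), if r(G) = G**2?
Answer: 9099851/348 + 80*sqrt(73) ≈ 26833.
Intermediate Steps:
H(z) = 1/(2*z)
Z(O, t) = 4*sqrt(O**2 + t**2)
(26149 + Z(r(12), -92)) + H(-174) = (26149 + 4*sqrt((12**2)**2 + (-92)**2)) + (1/2)/(-174) = (26149 + 4*sqrt(144**2 + 8464)) + (1/2)*(-1/174) = (26149 + 4*sqrt(20736 + 8464)) - 1/348 = (26149 + 4*sqrt(29200)) - 1/348 = (26149 + 4*(20*sqrt(73))) - 1/348 = (26149 + 80*sqrt(73)) - 1/348 = 9099851/348 + 80*sqrt(73)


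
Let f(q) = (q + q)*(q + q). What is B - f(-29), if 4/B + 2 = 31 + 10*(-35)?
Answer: -1079848/321 ≈ -3364.0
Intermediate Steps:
B = -4/321 (B = 4/(-2 + (31 + 10*(-35))) = 4/(-2 + (31 - 350)) = 4/(-2 - 319) = 4/(-321) = 4*(-1/321) = -4/321 ≈ -0.012461)
f(q) = 4*q² (f(q) = (2*q)*(2*q) = 4*q²)
B - f(-29) = -4/321 - 4*(-29)² = -4/321 - 4*841 = -4/321 - 1*3364 = -4/321 - 3364 = -1079848/321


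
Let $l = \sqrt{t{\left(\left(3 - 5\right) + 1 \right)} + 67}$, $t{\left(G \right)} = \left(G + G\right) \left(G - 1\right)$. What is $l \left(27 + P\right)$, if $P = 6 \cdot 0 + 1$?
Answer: $28 \sqrt{71} \approx 235.93$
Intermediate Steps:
$t{\left(G \right)} = 2 G \left(-1 + G\right)$
$P = 1$ ($P = 0 + 1 = 1$)
$l = \sqrt{71}$ ($l = \sqrt{2 \left(\left(3 - 5\right) + 1\right) \left(-1 + \left(\left(3 - 5\right) + 1\right)\right) + 67} = \sqrt{2 \left(-2 + 1\right) \left(-1 + \left(-2 + 1\right)\right) + 67} = \sqrt{2 \left(-1\right) \left(-1 - 1\right) + 67} = \sqrt{2 \left(-1\right) \left(-2\right) + 67} = \sqrt{4 + 67} = \sqrt{71} \approx 8.4261$)
$l \left(27 + P\right) = \sqrt{71} \left(27 + 1\right) = \sqrt{71} \cdot 28 = 28 \sqrt{71}$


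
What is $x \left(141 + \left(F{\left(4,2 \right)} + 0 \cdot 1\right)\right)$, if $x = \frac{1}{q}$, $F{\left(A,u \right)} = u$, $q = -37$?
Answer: $- \frac{143}{37} \approx -3.8649$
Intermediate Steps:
$x = - \frac{1}{37}$ ($x = \frac{1}{-37} = - \frac{1}{37} \approx -0.027027$)
$x \left(141 + \left(F{\left(4,2 \right)} + 0 \cdot 1\right)\right) = - \frac{141 + \left(2 + 0 \cdot 1\right)}{37} = - \frac{141 + \left(2 + 0\right)}{37} = - \frac{141 + 2}{37} = \left(- \frac{1}{37}\right) 143 = - \frac{143}{37}$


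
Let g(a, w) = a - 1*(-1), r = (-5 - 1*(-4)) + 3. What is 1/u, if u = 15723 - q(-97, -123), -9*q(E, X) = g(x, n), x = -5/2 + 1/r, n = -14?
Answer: 9/141506 ≈ 6.3602e-5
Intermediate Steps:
r = 2 (r = (-5 + 4) + 3 = -1 + 3 = 2)
x = -2 (x = -5/2 + 1/2 = -5*½ + 1*(½) = -5/2 + ½ = -2)
g(a, w) = 1 + a (g(a, w) = a + 1 = 1 + a)
q(E, X) = ⅑ (q(E, X) = -(1 - 2)/9 = -⅑*(-1) = ⅑)
u = 141506/9 (u = 15723 - 1*⅑ = 15723 - ⅑ = 141506/9 ≈ 15723.)
1/u = 1/(141506/9) = 9/141506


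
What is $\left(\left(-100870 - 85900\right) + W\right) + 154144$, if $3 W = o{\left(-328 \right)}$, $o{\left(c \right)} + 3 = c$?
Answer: $- \frac{98209}{3} \approx -32736.0$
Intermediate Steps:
$o{\left(c \right)} = -3 + c$
$W = - \frac{331}{3}$ ($W = \frac{-3 - 328}{3} = \frac{1}{3} \left(-331\right) = - \frac{331}{3} \approx -110.33$)
$\left(\left(-100870 - 85900\right) + W\right) + 154144 = \left(\left(-100870 - 85900\right) - \frac{331}{3}\right) + 154144 = \left(-186770 - \frac{331}{3}\right) + 154144 = - \frac{560641}{3} + 154144 = - \frac{98209}{3}$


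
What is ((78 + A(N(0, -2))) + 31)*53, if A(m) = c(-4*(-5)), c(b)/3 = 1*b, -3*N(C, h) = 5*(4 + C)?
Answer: 8957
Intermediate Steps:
N(C, h) = -20/3 - 5*C/3 (N(C, h) = -5*(4 + C)/3 = -(20 + 5*C)/3 = -20/3 - 5*C/3)
c(b) = 3*b (c(b) = 3*(1*b) = 3*b)
A(m) = 60 (A(m) = 3*(-4*(-5)) = 3*20 = 60)
((78 + A(N(0, -2))) + 31)*53 = ((78 + 60) + 31)*53 = (138 + 31)*53 = 169*53 = 8957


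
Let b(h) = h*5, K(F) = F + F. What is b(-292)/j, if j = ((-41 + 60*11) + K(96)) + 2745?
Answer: -365/889 ≈ -0.41057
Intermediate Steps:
K(F) = 2*F
b(h) = 5*h
j = 3556 (j = ((-41 + 60*11) + 2*96) + 2745 = ((-41 + 660) + 192) + 2745 = (619 + 192) + 2745 = 811 + 2745 = 3556)
b(-292)/j = (5*(-292))/3556 = -1460*1/3556 = -365/889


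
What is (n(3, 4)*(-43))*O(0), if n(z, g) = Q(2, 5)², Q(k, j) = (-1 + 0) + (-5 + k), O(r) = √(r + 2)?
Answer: -688*√2 ≈ -972.98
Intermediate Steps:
O(r) = √(2 + r)
Q(k, j) = -6 + k (Q(k, j) = -1 + (-5 + k) = -6 + k)
n(z, g) = 16 (n(z, g) = (-6 + 2)² = (-4)² = 16)
(n(3, 4)*(-43))*O(0) = (16*(-43))*√(2 + 0) = -688*√2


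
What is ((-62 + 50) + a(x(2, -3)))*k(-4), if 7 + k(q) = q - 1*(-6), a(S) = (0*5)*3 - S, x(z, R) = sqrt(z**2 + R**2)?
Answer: 60 + 5*sqrt(13) ≈ 78.028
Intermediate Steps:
x(z, R) = sqrt(R**2 + z**2)
a(S) = -S (a(S) = 0*3 - S = 0 - S = -S)
k(q) = -1 + q (k(q) = -7 + (q - 1*(-6)) = -7 + (q + 6) = -7 + (6 + q) = -1 + q)
((-62 + 50) + a(x(2, -3)))*k(-4) = ((-62 + 50) - sqrt((-3)**2 + 2**2))*(-1 - 4) = (-12 - sqrt(9 + 4))*(-5) = (-12 - sqrt(13))*(-5) = 60 + 5*sqrt(13)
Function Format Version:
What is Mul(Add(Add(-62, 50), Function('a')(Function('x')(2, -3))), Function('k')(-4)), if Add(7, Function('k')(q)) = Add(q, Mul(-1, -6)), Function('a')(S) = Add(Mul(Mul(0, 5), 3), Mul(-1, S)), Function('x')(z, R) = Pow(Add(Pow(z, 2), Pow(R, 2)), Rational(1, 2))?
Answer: Add(60, Mul(5, Pow(13, Rational(1, 2)))) ≈ 78.028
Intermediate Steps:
Function('x')(z, R) = Pow(Add(Pow(R, 2), Pow(z, 2)), Rational(1, 2))
Function('a')(S) = Mul(-1, S) (Function('a')(S) = Add(Mul(0, 3), Mul(-1, S)) = Add(0, Mul(-1, S)) = Mul(-1, S))
Function('k')(q) = Add(-1, q) (Function('k')(q) = Add(-7, Add(q, Mul(-1, -6))) = Add(-7, Add(q, 6)) = Add(-7, Add(6, q)) = Add(-1, q))
Mul(Add(Add(-62, 50), Function('a')(Function('x')(2, -3))), Function('k')(-4)) = Mul(Add(Add(-62, 50), Mul(-1, Pow(Add(Pow(-3, 2), Pow(2, 2)), Rational(1, 2)))), Add(-1, -4)) = Mul(Add(-12, Mul(-1, Pow(Add(9, 4), Rational(1, 2)))), -5) = Mul(Add(-12, Mul(-1, Pow(13, Rational(1, 2)))), -5) = Add(60, Mul(5, Pow(13, Rational(1, 2))))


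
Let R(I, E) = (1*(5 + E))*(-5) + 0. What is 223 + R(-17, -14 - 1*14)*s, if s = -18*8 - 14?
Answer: -17947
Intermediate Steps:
s = -158 (s = -144 - 14 = -158)
R(I, E) = -25 - 5*E (R(I, E) = (5 + E)*(-5) + 0 = (-25 - 5*E) + 0 = -25 - 5*E)
223 + R(-17, -14 - 1*14)*s = 223 + (-25 - 5*(-14 - 1*14))*(-158) = 223 + (-25 - 5*(-14 - 14))*(-158) = 223 + (-25 - 5*(-28))*(-158) = 223 + (-25 + 140)*(-158) = 223 + 115*(-158) = 223 - 18170 = -17947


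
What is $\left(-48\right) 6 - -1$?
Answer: $-287$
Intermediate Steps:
$\left(-48\right) 6 - -1 = -288 + \left(-85 + 86\right) = -288 + 1 = -287$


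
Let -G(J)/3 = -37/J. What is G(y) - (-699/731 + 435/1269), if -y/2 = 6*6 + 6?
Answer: -6129785/8657964 ≈ -0.70799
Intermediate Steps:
y = -84 (y = -2*(6*6 + 6) = -2*(36 + 6) = -2*42 = -84)
G(J) = 111/J (G(J) = -(-111)/J = 111/J)
G(y) - (-699/731 + 435/1269) = 111/(-84) - (-699/731 + 435/1269) = 111*(-1/84) - (-699*1/731 + 435*(1/1269)) = -37/28 - (-699/731 + 145/423) = -37/28 - 1*(-189682/309213) = -37/28 + 189682/309213 = -6129785/8657964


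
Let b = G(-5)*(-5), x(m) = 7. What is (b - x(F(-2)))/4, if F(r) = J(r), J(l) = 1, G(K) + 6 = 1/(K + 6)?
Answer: 9/2 ≈ 4.5000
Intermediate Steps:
G(K) = -6 + 1/(6 + K) (G(K) = -6 + 1/(K + 6) = -6 + 1/(6 + K))
F(r) = 1
b = 25 (b = ((-35 - 6*(-5))/(6 - 5))*(-5) = ((-35 + 30)/1)*(-5) = (1*(-5))*(-5) = -5*(-5) = 25)
(b - x(F(-2)))/4 = (25 - 1*7)/4 = (25 - 7)/4 = (¼)*18 = 9/2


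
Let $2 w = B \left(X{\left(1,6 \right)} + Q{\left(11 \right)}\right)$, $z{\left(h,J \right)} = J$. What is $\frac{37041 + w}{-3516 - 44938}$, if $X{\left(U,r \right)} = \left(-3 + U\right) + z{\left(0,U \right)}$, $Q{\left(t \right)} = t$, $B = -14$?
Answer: $- \frac{36971}{48454} \approx -0.76301$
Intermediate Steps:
$X{\left(U,r \right)} = -3 + 2 U$ ($X{\left(U,r \right)} = \left(-3 + U\right) + U = -3 + 2 U$)
$w = -70$ ($w = \frac{\left(-14\right) \left(\left(-3 + 2 \cdot 1\right) + 11\right)}{2} = \frac{\left(-14\right) \left(\left(-3 + 2\right) + 11\right)}{2} = \frac{\left(-14\right) \left(-1 + 11\right)}{2} = \frac{\left(-14\right) 10}{2} = \frac{1}{2} \left(-140\right) = -70$)
$\frac{37041 + w}{-3516 - 44938} = \frac{37041 - 70}{-3516 - 44938} = \frac{36971}{-48454} = 36971 \left(- \frac{1}{48454}\right) = - \frac{36971}{48454}$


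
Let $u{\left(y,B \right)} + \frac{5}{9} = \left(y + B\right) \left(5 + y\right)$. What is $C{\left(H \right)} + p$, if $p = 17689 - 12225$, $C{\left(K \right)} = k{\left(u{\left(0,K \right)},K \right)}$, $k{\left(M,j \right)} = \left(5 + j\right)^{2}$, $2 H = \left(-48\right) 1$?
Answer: $5825$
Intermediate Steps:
$u{\left(y,B \right)} = - \frac{5}{9} + \left(5 + y\right) \left(B + y\right)$ ($u{\left(y,B \right)} = - \frac{5}{9} + \left(y + B\right) \left(5 + y\right) = - \frac{5}{9} + \left(B + y\right) \left(5 + y\right) = - \frac{5}{9} + \left(5 + y\right) \left(B + y\right)$)
$H = -24$ ($H = \frac{\left(-48\right) 1}{2} = \frac{1}{2} \left(-48\right) = -24$)
$C{\left(K \right)} = \left(5 + K\right)^{2}$
$p = 5464$ ($p = 17689 - 12225 = 5464$)
$C{\left(H \right)} + p = \left(5 - 24\right)^{2} + 5464 = \left(-19\right)^{2} + 5464 = 361 + 5464 = 5825$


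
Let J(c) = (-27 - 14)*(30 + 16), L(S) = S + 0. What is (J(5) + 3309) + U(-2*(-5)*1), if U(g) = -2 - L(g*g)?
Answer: 1321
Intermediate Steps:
L(S) = S
J(c) = -1886 (J(c) = -41*46 = -1886)
U(g) = -2 - g² (U(g) = -2 - g*g = -2 - g²)
(J(5) + 3309) + U(-2*(-5)*1) = (-1886 + 3309) + (-2 - (-2*(-5)*1)²) = 1423 + (-2 - (10*1)²) = 1423 + (-2 - 1*10²) = 1423 + (-2 - 1*100) = 1423 + (-2 - 100) = 1423 - 102 = 1321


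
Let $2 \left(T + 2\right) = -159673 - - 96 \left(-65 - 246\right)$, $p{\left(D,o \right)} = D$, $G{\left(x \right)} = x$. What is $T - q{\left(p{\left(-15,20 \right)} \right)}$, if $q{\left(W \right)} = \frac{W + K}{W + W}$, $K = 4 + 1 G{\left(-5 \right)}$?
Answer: $- \frac{2843011}{30} \approx -94767.0$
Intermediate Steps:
$K = -1$ ($K = 4 + 1 \left(-5\right) = 4 - 5 = -1$)
$q{\left(W \right)} = \frac{-1 + W}{2 W}$ ($q{\left(W \right)} = \frac{W - 1}{W + W} = \frac{-1 + W}{2 W}$)
$T = - \frac{189533}{2}$ ($T = -2 + \frac{-159673 - - 96 \left(-65 - 246\right)}{2} = -2 + \frac{-159673 - \left(-96\right) \left(-311\right)}{2} = -2 + \frac{-159673 - 29856}{2} = -2 + \frac{1}{2} \left(-189529\right) = -2 - \frac{189529}{2} = - \frac{189533}{2} \approx -94767.0$)
$T - q{\left(p{\left(-15,20 \right)} \right)} = - \frac{189533}{2} - \frac{-1 - 15}{2 \left(-15\right)} = - \frac{189533}{2} - \frac{1}{2} \left(- \frac{1}{15}\right) \left(-16\right) = - \frac{189533}{2} - \frac{8}{15} = - \frac{2843011}{30}$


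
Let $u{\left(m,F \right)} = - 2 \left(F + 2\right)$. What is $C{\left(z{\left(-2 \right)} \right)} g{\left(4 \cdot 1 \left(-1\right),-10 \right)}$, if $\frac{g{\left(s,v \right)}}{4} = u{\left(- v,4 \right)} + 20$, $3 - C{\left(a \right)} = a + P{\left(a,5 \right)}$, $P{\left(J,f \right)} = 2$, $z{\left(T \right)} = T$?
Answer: $96$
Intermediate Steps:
$C{\left(a \right)} = 1 - a$ ($C{\left(a \right)} = 3 - \left(a + 2\right) = 3 - \left(2 + a\right) = 1 - a$)
$u{\left(m,F \right)} = -4 - 2 F$ ($u{\left(m,F \right)} = - 2 \left(2 + F\right) = -4 - 2 F$)
$g{\left(s,v \right)} = 32$ ($g{\left(s,v \right)} = 4 \left(\left(-4 - 8\right) + 20\right) = 4 \left(-12 + 20\right) = 4 \cdot 8 = 32$)
$C{\left(z{\left(-2 \right)} \right)} g{\left(4 \cdot 1 \left(-1\right),-10 \right)} = \left(1 - -2\right) 32 = \left(1 + 2\right) 32 = 3 \cdot 32 = 96$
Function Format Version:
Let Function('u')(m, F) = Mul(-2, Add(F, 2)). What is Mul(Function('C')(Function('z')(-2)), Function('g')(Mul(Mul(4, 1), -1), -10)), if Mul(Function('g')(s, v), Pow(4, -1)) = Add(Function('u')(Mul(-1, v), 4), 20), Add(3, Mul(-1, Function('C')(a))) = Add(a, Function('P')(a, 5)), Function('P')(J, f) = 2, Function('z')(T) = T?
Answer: 96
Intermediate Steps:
Function('C')(a) = Add(1, Mul(-1, a)) (Function('C')(a) = Add(3, Mul(-1, Add(a, 2))) = Add(3, Mul(-1, Add(2, a))) = Add(3, Add(-2, Mul(-1, a))) = Add(1, Mul(-1, a)))
Function('u')(m, F) = Add(-4, Mul(-2, F)) (Function('u')(m, F) = Mul(-2, Add(2, F)) = Add(-4, Mul(-2, F)))
Function('g')(s, v) = 32 (Function('g')(s, v) = Mul(4, Add(Add(-4, Mul(-2, 4)), 20)) = Mul(4, Add(Add(-4, -8), 20)) = Mul(4, Add(-12, 20)) = Mul(4, 8) = 32)
Mul(Function('C')(Function('z')(-2)), Function('g')(Mul(Mul(4, 1), -1), -10)) = Mul(Add(1, Mul(-1, -2)), 32) = Mul(Add(1, 2), 32) = Mul(3, 32) = 96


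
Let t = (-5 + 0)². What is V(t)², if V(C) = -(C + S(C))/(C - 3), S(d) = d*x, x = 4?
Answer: 15625/484 ≈ 32.283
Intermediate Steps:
S(d) = 4*d (S(d) = d*4 = 4*d)
t = 25 (t = (-5)² = 25)
V(C) = -5*C/(-3 + C) (V(C) = -(C + 4*C)/(C - 3) = -5*C/(-3 + C))
V(t)² = (-5*25/(-3 + 25))² = (-5*25/22)² = (-5*25*1/22)² = (-125/22)² = 15625/484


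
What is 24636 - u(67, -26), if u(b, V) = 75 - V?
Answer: 24535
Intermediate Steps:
24636 - u(67, -26) = 24636 - (75 - 1*(-26)) = 24636 - (75 + 26) = 24636 - 1*101 = 24636 - 101 = 24535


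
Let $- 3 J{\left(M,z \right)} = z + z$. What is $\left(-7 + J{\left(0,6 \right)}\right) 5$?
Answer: $-55$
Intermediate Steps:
$J{\left(M,z \right)} = - \frac{2 z}{3}$ ($J{\left(M,z \right)} = - \frac{z + z}{3} = - \frac{2 z}{3}$)
$\left(-7 + J{\left(0,6 \right)}\right) 5 = \left(-7 - 4\right) 5 = \left(-11\right) 5 = -55$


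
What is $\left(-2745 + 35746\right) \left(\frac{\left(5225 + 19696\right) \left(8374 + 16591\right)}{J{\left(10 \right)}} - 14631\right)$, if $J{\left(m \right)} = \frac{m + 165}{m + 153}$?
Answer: $\frac{669315327450054}{35} \approx 1.9123 \cdot 10^{13}$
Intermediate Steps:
$J{\left(m \right)} = \frac{165 + m}{153 + m}$
$\left(-2745 + 35746\right) \left(\frac{\left(5225 + 19696\right) \left(8374 + 16591\right)}{J{\left(10 \right)}} - 14631\right) = \left(-2745 + 35746\right) \left(\frac{\left(5225 + 19696\right) \left(8374 + 16591\right)}{\frac{1}{153 + 10} \left(165 + 10\right)} - 14631\right) = 33001 \left(\frac{24921 \cdot 24965}{\frac{1}{163} \cdot 175} - 14631\right) = 33001 \left(\frac{622152765}{\frac{1}{163} \cdot 175} - 14631\right) = 33001 \left(\frac{622152765}{\frac{175}{163}} - 14631\right) = 33001 \left(622152765 \cdot \frac{163}{175} - 14631\right) = 33001 \left(\frac{20282180139}{35} - 14631\right) = 33001 \cdot \frac{20281668054}{35} = \frac{669315327450054}{35}$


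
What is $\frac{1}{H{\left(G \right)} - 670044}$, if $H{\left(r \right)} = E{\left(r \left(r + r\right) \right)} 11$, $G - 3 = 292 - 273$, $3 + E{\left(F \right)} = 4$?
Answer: $- \frac{1}{670033} \approx -1.4925 \cdot 10^{-6}$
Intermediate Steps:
$E{\left(F \right)} = 1$ ($E{\left(F \right)} = -3 + 4 = 1$)
$G = 22$ ($G = 3 + \left(292 - 273\right) = 3 + 19 = 22$)
$H{\left(r \right)} = 11$ ($H{\left(r \right)} = 1 \cdot 11 = 11$)
$\frac{1}{H{\left(G \right)} - 670044} = \frac{1}{11 - 670044} = \frac{1}{-670033} = - \frac{1}{670033}$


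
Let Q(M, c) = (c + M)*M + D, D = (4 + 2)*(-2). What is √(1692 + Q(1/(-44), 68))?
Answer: √3249489/44 ≈ 40.969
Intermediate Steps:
D = -12 (D = 6*(-2) = -12)
Q(M, c) = -12 + M*(M + c) (Q(M, c) = (c + M)*M - 12 = (M + c)*M - 12 = M*(M + c) - 12 = -12 + M*(M + c))
√(1692 + Q(1/(-44), 68)) = √(1692 + (-12 + (1/(-44))² + 68/(-44))) = √(1692 + (-12 + (-1/44)² - 1/44*68)) = √(1692 + (-12 + 1/1936 - 17/11)) = √(1692 - 26223/1936) = √(3249489/1936) = √3249489/44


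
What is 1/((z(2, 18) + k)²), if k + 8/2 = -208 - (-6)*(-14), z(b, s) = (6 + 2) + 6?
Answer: 1/79524 ≈ 1.2575e-5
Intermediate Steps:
z(b, s) = 14 (z(b, s) = 8 + 6 = 14)
k = -296 (k = -4 + (-208 - (-6)*(-14)) = -4 + (-208 - 1*84) = -4 + (-208 - 84) = -4 - 292 = -296)
1/((z(2, 18) + k)²) = 1/((14 - 296)²) = 1/((-282)²) = 1/79524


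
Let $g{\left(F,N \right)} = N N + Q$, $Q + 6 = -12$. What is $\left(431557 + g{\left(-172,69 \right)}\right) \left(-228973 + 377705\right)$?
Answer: $64891771600$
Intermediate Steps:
$Q = -18$ ($Q = -6 - 12 = -18$)
$g{\left(F,N \right)} = -18 + N^{2}$ ($g{\left(F,N \right)} = N N - 18 = N^{2} - 18 = -18 + N^{2}$)
$\left(431557 + g{\left(-172,69 \right)}\right) \left(-228973 + 377705\right) = \left(431557 - \left(18 - 69^{2}\right)\right) \left(-228973 + 377705\right) = \left(431557 + \left(-18 + 4761\right)\right) 148732 = \left(431557 + 4743\right) 148732 = 436300 \cdot 148732 = 64891771600$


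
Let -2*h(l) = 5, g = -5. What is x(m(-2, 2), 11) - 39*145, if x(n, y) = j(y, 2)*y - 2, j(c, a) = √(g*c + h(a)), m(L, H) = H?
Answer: -5657 + 11*I*√230/2 ≈ -5657.0 + 83.412*I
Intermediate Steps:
h(l) = -5/2 (h(l) = -½*5 = -5/2)
j(c, a) = √(-5/2 - 5*c) (j(c, a) = √(-5*c - 5/2) = √(-5/2 - 5*c))
x(n, y) = -2 + y*√(-10 - 20*y)/2 (x(n, y) = (√(-10 - 20*y)/2)*y - 2 = y*√(-10 - 20*y)/2 - 2 = -2 + y*√(-10 - 20*y)/2)
x(m(-2, 2), 11) - 39*145 = (-2 + (½)*11*√(-10 - 20*11)) - 39*145 = (-2 + (½)*11*√(-10 - 220)) - 5655 = (-2 + (½)*11*√(-230)) - 5655 = (-2 + (½)*11*(I*√230)) - 5655 = (-2 + 11*I*√230/2) - 5655 = -5657 + 11*I*√230/2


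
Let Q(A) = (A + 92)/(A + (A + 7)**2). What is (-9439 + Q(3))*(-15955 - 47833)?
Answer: 62009718136/103 ≈ 6.0204e+8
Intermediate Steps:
Q(A) = (92 + A)/(A + (7 + A)**2)
(-9439 + Q(3))*(-15955 - 47833) = (-9439 + (92 + 3)/(3 + (7 + 3)**2))*(-15955 - 47833) = (-9439 + 95/(3 + 10**2))*(-63788) = (-9439 + 95/(3 + 100))*(-63788) = (-9439 + 95/103)*(-63788) = -972122/103*(-63788) = 62009718136/103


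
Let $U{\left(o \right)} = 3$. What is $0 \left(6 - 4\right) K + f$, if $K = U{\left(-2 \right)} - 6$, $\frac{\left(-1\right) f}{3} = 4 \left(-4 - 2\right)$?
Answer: $72$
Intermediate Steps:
$f = 72$ ($f = - 3 \cdot 4 \left(-4 - 2\right) = - 3 \cdot 4 \left(-6\right) = \left(-3\right) \left(-24\right) = 72$)
$K = -3$ ($K = 3 - 6 = -3$)
$0 \left(6 - 4\right) K + f = 0 \left(6 - 4\right) \left(-3\right) + 72 = 0 \cdot 2 \left(-3\right) + 72 = 0 \left(-3\right) + 72 = 0 + 72 = 72$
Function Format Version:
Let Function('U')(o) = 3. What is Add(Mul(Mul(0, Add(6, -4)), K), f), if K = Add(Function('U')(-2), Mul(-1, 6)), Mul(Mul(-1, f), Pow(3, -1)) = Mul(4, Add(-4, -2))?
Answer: 72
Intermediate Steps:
f = 72 (f = Mul(-3, Mul(4, Add(-4, -2))) = Mul(-3, Mul(4, -6)) = Mul(-3, -24) = 72)
K = -3 (K = Add(3, Mul(-1, 6)) = Add(3, -6) = -3)
Add(Mul(Mul(0, Add(6, -4)), K), f) = Add(Mul(Mul(0, Add(6, -4)), -3), 72) = Add(Mul(Mul(0, 2), -3), 72) = Add(Mul(0, -3), 72) = Add(0, 72) = 72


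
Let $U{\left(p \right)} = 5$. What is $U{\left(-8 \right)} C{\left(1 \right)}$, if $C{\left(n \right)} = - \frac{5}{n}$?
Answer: $-25$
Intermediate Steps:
$U{\left(-8 \right)} C{\left(1 \right)} = 5 \left(- \frac{5}{1}\right) = 5 \left(\left(-5\right) 1\right) = 5 \left(-5\right) = -25$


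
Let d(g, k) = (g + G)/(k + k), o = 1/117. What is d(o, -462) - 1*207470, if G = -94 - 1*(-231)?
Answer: -1602084485/7722 ≈ -2.0747e+5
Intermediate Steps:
G = 137 (G = -94 + 231 = 137)
o = 1/117 ≈ 0.0085470
d(g, k) = (137 + g)/(2*k) (d(g, k) = (g + 137)/(k + k) = (137 + g)/((2*k)) = (137 + g)*(1/(2*k)) = (137 + g)/(2*k))
d(o, -462) - 1*207470 = (1/2)*(137 + 1/117)/(-462) - 1*207470 = (1/2)*(-1/462)*(16030/117) - 207470 = -1145/7722 - 207470 = -1602084485/7722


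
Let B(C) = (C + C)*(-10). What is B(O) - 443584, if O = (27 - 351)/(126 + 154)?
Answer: -3104926/7 ≈ -4.4356e+5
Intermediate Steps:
O = -81/70 (O = -324/280 = -324*1/280 = -81/70 ≈ -1.1571)
B(C) = -20*C (B(C) = (2*C)*(-10) = -20*C)
B(O) - 443584 = -20*(-81/70) - 443584 = 162/7 - 443584 = -3104926/7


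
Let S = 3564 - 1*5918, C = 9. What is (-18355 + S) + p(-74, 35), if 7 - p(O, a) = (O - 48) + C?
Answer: -20589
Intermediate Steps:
S = -2354 (S = 3564 - 5918 = -2354)
p(O, a) = 46 - O (p(O, a) = 7 - ((O - 48) + 9) = 7 - ((-48 + O) + 9) = 7 - (-39 + O) = 7 + (39 - O) = 46 - O)
(-18355 + S) + p(-74, 35) = (-18355 - 2354) + (46 - 1*(-74)) = -20709 + (46 + 74) = -20709 + 120 = -20589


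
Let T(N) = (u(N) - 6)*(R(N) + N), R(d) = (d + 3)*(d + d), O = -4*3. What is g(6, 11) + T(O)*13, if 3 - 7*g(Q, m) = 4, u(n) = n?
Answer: -334153/7 ≈ -47736.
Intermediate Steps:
O = -12
g(Q, m) = -⅐ (g(Q, m) = 3/7 - ⅐*4 = 3/7 - 4/7 = -⅐)
R(d) = 2*d*(3 + d) (R(d) = (3 + d)*(2*d) = 2*d*(3 + d))
T(N) = (-6 + N)*(N + 2*N*(3 + N)) (T(N) = (N - 6)*(2*N*(3 + N) + N) = (-6 + N)*(N + 2*N*(3 + N)))
g(6, 11) + T(O)*13 = -⅐ - 12*(-42 - 5*(-12) + 2*(-12)²)*13 = -⅐ - 12*(-42 + 60 + 2*144)*13 = -⅐ - 12*(-42 + 60 + 288)*13 = -⅐ - 12*306*13 = -⅐ - 3672*13 = -⅐ - 47736 = -334153/7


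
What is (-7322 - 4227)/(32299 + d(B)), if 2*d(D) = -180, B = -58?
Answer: -11549/32209 ≈ -0.35856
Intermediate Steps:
d(D) = -90 (d(D) = (½)*(-180) = -90)
(-7322 - 4227)/(32299 + d(B)) = (-7322 - 4227)/(32299 - 90) = -11549/32209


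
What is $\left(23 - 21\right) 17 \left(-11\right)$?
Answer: $-374$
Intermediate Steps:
$\left(23 - 21\right) 17 \left(-11\right) = 2 \cdot 17 \left(-11\right) = 34 \left(-11\right) = -374$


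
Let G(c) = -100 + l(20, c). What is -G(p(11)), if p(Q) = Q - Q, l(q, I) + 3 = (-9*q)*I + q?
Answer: 83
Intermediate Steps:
l(q, I) = -3 + q - 9*I*q (l(q, I) = -3 + ((-9*q)*I + q) = -3 + (-9*I*q + q) = -3 + (q - 9*I*q) = -3 + q - 9*I*q)
p(Q) = 0
G(c) = -83 - 180*c (G(c) = -100 + (-3 + 20 - 9*c*20) = -100 + (-3 + 20 - 180*c) = -100 + (17 - 180*c) = -83 - 180*c)
-G(p(11)) = -(-83 - 180*0) = -(-83 + 0) = -1*(-83) = 83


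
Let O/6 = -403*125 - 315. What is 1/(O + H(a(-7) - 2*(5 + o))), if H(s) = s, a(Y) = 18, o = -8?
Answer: -1/304116 ≈ -3.2882e-6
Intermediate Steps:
O = -304140 (O = 6*(-403*125 - 315) = 6*(-50375 - 315) = 6*(-50690) = -304140)
1/(O + H(a(-7) - 2*(5 + o))) = 1/(-304140 + (18 - 2*(5 - 8))) = 1/(-304140 + (18 - 2*(-3))) = 1/(-304140 + (18 - 1*(-6))) = 1/(-304140 + (18 + 6)) = 1/(-304140 + 24) = 1/(-304116) = -1/304116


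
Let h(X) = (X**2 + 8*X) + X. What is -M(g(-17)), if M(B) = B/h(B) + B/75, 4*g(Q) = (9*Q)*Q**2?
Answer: 651184159/4418100 ≈ 147.39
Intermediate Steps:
h(X) = X**2 + 9*X
g(Q) = 9*Q**3/4 (g(Q) = ((9*Q)*Q**2)/4 = (9*Q**3)/4 = 9*Q**3/4)
M(B) = 1/(9 + B) + B/75 (M(B) = B/((B*(9 + B))) + B/75 = B*(1/(B*(9 + B))) + B*(1/75) = 1/(9 + B) + B/75)
-M(g(-17)) = -(75 + ((9/4)*(-17)**3)*(9 + (9/4)*(-17)**3))/(75*(9 + (9/4)*(-17)**3)) = -(75 + ((9/4)*(-4913))*(9 + (9/4)*(-4913)))/(75*(9 + (9/4)*(-4913))) = -(75 - 44217*(9 - 44217/4)/4)/(75*(9 - 44217/4)) = -(75 - 44217/4*(-44181/4))/(75*(-44181/4)) = -(-4)*(75 + 1953551277/16)/(75*44181) = -(-4)*1953552477/(75*44181*16) = -1*(-651184159/4418100) = 651184159/4418100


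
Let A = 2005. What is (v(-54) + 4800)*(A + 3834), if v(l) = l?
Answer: 27711894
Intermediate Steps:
(v(-54) + 4800)*(A + 3834) = (-54 + 4800)*(2005 + 3834) = 4746*5839 = 27711894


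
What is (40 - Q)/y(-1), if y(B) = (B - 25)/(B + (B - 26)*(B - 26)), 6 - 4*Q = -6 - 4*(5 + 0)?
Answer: -896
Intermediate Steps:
Q = 8 (Q = 3/2 - (-6 - 4*(5 + 0))/4 = 3/2 - (-6 - 20)/4 = 3/2 - 1/4*(-26) = 3/2 + 13/2 = 8)
y(B) = (-25 + B)/(B + (-26 + B)**2) (y(B) = (-25 + B)/(B + (-26 + B)*(-26 + B)) = (-25 + B)/(B + (-26 + B)**2))
(40 - Q)/y(-1) = (40 - 1*8)/(((-25 - 1)/(-1 + (-26 - 1)**2))) = (40 - 8)/((-26/(-1 + (-27)**2))) = 32/((-26/(-1 + 729))) = 32/((-26/728)) = 32/(((1/728)*(-26))) = 32/(-1/28) = 32*(-28) = -896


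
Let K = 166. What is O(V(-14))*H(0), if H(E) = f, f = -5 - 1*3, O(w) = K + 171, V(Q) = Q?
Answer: -2696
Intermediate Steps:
O(w) = 337 (O(w) = 166 + 171 = 337)
f = -8 (f = -5 - 3 = -8)
H(E) = -8
O(V(-14))*H(0) = 337*(-8) = -2696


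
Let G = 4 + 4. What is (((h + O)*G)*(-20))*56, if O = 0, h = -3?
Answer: 26880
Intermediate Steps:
G = 8
(((h + O)*G)*(-20))*56 = (((-3 + 0)*8)*(-20))*56 = (-3*8*(-20))*56 = -24*(-20)*56 = 480*56 = 26880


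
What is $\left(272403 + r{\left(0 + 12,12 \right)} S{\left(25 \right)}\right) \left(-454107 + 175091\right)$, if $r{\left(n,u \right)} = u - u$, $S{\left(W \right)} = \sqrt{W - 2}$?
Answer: $-76004795448$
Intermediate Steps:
$S{\left(W \right)} = \sqrt{-2 + W}$
$r{\left(n,u \right)} = 0$
$\left(272403 + r{\left(0 + 12,12 \right)} S{\left(25 \right)}\right) \left(-454107 + 175091\right) = \left(272403 + 0 \sqrt{-2 + 25}\right) \left(-454107 + 175091\right) = \left(272403 + 0 \sqrt{23}\right) \left(-279016\right) = \left(272403 + 0\right) \left(-279016\right) = 272403 \left(-279016\right) = -76004795448$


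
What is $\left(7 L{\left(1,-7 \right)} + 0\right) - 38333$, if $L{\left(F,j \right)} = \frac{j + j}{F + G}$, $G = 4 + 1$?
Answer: $- \frac{115048}{3} \approx -38349.0$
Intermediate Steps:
$G = 5$
$L{\left(F,j \right)} = \frac{2 j}{5 + F}$ ($L{\left(F,j \right)} = \frac{j + j}{F + 5} = \frac{2 j}{5 + F}$)
$\left(7 L{\left(1,-7 \right)} + 0\right) - 38333 = \left(7 \cdot 2 \left(-7\right) \frac{1}{5 + 1} + 0\right) - 38333 = \left(7 \cdot 2 \left(-7\right) \frac{1}{6} + 0\right) - 38333 = \left(7 \left(- \frac{7}{3}\right) + 0\right) - 38333 = \left(- \frac{49}{3} + 0\right) - 38333 = - \frac{49}{3} - 38333 = - \frac{115048}{3}$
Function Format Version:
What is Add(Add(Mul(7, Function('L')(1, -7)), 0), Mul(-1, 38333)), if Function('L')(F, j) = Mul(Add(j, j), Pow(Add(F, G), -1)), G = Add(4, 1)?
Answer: Rational(-115048, 3) ≈ -38349.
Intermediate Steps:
G = 5
Function('L')(F, j) = Mul(2, j, Pow(Add(5, F), -1)) (Function('L')(F, j) = Mul(Add(j, j), Pow(Add(F, 5), -1)) = Mul(Mul(2, j), Pow(Add(5, F), -1)) = Mul(2, j, Pow(Add(5, F), -1)))
Add(Add(Mul(7, Function('L')(1, -7)), 0), Mul(-1, 38333)) = Add(Add(Mul(7, Mul(2, -7, Pow(Add(5, 1), -1))), 0), Mul(-1, 38333)) = Add(Add(Mul(7, Mul(2, -7, Pow(6, -1))), 0), -38333) = Add(Add(Mul(7, Mul(2, -7, Rational(1, 6))), 0), -38333) = Add(Add(Mul(7, Rational(-7, 3)), 0), -38333) = Add(Add(Rational(-49, 3), 0), -38333) = Add(Rational(-49, 3), -38333) = Rational(-115048, 3)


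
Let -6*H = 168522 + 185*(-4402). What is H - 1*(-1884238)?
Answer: 5975638/3 ≈ 1.9919e+6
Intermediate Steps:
H = 322924/3 (H = -(168522 + 185*(-4402))/6 = -(168522 - 814370)/6 = -1/6*(-645848) = 322924/3 ≈ 1.0764e+5)
H - 1*(-1884238) = 322924/3 - 1*(-1884238) = 322924/3 + 1884238 = 5975638/3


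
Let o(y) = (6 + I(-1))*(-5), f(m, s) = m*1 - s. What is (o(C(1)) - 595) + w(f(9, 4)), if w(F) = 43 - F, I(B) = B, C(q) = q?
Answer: -582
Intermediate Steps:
f(m, s) = m - s
o(y) = -25 (o(y) = (6 - 1)*(-5) = 5*(-5) = -25)
(o(C(1)) - 595) + w(f(9, 4)) = (-25 - 595) + (43 - (9 - 1*4)) = -620 + (43 - (9 - 4)) = -620 + (43 - 1*5) = -620 + (43 - 5) = -620 + 38 = -582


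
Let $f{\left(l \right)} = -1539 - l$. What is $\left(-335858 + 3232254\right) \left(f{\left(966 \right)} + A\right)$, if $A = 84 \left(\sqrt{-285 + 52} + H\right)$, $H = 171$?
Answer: $34348360164 + 243297264 i \sqrt{233} \approx 3.4348 \cdot 10^{10} + 3.7138 \cdot 10^{9} i$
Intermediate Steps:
$A = 14364 + 84 i \sqrt{233}$ ($A = 84 \left(\sqrt{-285 + 52} + 171\right) = 84 \left(\sqrt{-233} + 171\right) = 84 \left(i \sqrt{233} + 171\right) = 84 \left(171 + i \sqrt{233}\right) = 14364 + 84 i \sqrt{233} \approx 14364.0 + 1282.2 i$)
$\left(-335858 + 3232254\right) \left(f{\left(966 \right)} + A\right) = \left(-335858 + 3232254\right) \left(\left(-1539 - 966\right) + \left(14364 + 84 i \sqrt{233}\right)\right) = 2896396 \left(\left(-1539 - 966\right) + \left(14364 + 84 i \sqrt{233}\right)\right) = 2896396 \left(-2505 + \left(14364 + 84 i \sqrt{233}\right)\right) = 2896396 \left(11859 + 84 i \sqrt{233}\right) = 34348360164 + 243297264 i \sqrt{233}$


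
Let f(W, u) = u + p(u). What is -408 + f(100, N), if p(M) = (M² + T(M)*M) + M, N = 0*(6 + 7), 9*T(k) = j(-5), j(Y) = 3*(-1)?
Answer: -408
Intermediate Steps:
j(Y) = -3
T(k) = -⅓ (T(k) = (⅑)*(-3) = -⅓)
N = 0 (N = 0*13 = 0)
p(M) = M² + 2*M/3 (p(M) = (M² - M/3) + M = M² + 2*M/3)
f(W, u) = u + u*(2 + 3*u)/3
-408 + f(100, N) = -408 + (⅓)*0*(5 + 3*0) = -408 + (⅓)*0*(5 + 0) = -408 + (⅓)*0*5 = -408 + 0 = -408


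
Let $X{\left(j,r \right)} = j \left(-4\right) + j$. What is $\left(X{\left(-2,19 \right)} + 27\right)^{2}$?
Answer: $1089$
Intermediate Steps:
$X{\left(j,r \right)} = - 3 j$ ($X{\left(j,r \right)} = - 4 j + j = - 3 j$)
$\left(X{\left(-2,19 \right)} + 27\right)^{2} = \left(\left(-3\right) \left(-2\right) + 27\right)^{2} = \left(6 + 27\right)^{2} = 33^{2} = 1089$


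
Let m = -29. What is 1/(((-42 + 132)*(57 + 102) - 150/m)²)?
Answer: 841/172341219600 ≈ 4.8799e-9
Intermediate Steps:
1/(((-42 + 132)*(57 + 102) - 150/m)²) = 1/(((-42 + 132)*(57 + 102) - 150/(-29))²) = 1/((90*159 - 150*(-1/29))²) = 1/((14310 + 150/29)²) = 1/((415140/29)²) = 1/(172341219600/841) = 841/172341219600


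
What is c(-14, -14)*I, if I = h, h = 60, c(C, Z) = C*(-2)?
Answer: 1680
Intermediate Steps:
c(C, Z) = -2*C
I = 60
c(-14, -14)*I = -2*(-14)*60 = 28*60 = 1680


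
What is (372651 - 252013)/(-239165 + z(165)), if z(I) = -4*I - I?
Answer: -60319/119995 ≈ -0.50268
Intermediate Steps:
z(I) = -5*I
(372651 - 252013)/(-239165 + z(165)) = (372651 - 252013)/(-239165 - 5*165) = 120638/(-239165 - 825) = 120638/(-239990) = 120638*(-1/239990) = -60319/119995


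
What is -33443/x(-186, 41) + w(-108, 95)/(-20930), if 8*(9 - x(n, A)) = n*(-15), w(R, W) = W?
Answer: 559943771/5688774 ≈ 98.430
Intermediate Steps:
x(n, A) = 9 + 15*n/8 (x(n, A) = 9 - n*(-15)/8 = 9 - (-15)*n/8 = 9 + 15*n/8)
-33443/x(-186, 41) + w(-108, 95)/(-20930) = -33443/(9 + (15/8)*(-186)) + 95/(-20930) = -33443/(9 - 1395/4) + 95*(-1/20930) = -33443/(-1359/4) - 19/4186 = -33443*(-4/1359) - 19/4186 = 133772/1359 - 19/4186 = 559943771/5688774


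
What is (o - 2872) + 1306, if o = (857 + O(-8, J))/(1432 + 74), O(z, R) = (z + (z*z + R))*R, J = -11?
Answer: -1179017/753 ≈ -1565.8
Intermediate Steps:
O(z, R) = R*(R + z + z²) (O(z, R) = (z + (z² + R))*R = (z + (R + z²))*R = (R + z + z²)*R = R*(R + z + z²))
o = 181/753 (o = (857 - 11*(-11 - 8 + (-8)²))/(1432 + 74) = (857 - 11*(-11 - 8 + 64))/1506 = (857 - 11*45)*(1/1506) = (857 - 495)*(1/1506) = 362*(1/1506) = 181/753 ≈ 0.24037)
(o - 2872) + 1306 = (181/753 - 2872) + 1306 = -2162435/753 + 1306 = -1179017/753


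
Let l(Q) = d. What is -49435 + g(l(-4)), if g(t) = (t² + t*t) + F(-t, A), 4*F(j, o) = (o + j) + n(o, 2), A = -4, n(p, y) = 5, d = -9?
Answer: -98541/2 ≈ -49271.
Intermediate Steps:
l(Q) = -9
F(j, o) = 5/4 + j/4 + o/4 (F(j, o) = ((o + j) + 5)/4 = ((j + o) + 5)/4 = (5 + j + o)/4 = 5/4 + j/4 + o/4)
g(t) = ¼ + 2*t² - t/4 (g(t) = (t² + t*t) + (5/4 + (-t)/4 + (¼)*(-4)) = (t² + t²) + (5/4 - t/4 - 1) = 2*t² + (¼ - t/4) = ¼ + 2*t² - t/4)
-49435 + g(l(-4)) = -49435 + (¼ + 2*(-9)² - ¼*(-9)) = -49435 + (¼ + 2*81 + 9/4) = -49435 + (¼ + 162 + 9/4) = -49435 + 329/2 = -98541/2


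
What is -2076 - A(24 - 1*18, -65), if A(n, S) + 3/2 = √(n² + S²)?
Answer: -4149/2 - √4261 ≈ -2139.8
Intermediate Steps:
A(n, S) = -3/2 + √(S² + n²) (A(n, S) = -3/2 + √(n² + S²) = -3/2 + √(S² + n²))
-2076 - A(24 - 1*18, -65) = -2076 - (-3/2 + √((-65)² + (24 - 1*18)²)) = -2076 - (-3/2 + √(4225 + (24 - 18)²)) = -2076 - (-3/2 + √(4225 + 6²)) = -2076 - (-3/2 + √(4225 + 36)) = -2076 - (-3/2 + √4261) = -2076 + (3/2 - √4261) = -4149/2 - √4261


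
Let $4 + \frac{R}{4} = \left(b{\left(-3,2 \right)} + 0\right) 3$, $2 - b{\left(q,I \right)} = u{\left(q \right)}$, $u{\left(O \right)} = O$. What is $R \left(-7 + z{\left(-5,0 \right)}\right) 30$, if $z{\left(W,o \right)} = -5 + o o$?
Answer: $-15840$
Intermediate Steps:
$b{\left(q,I \right)} = 2 - q$
$z{\left(W,o \right)} = -5 + o^{2}$
$R = 44$ ($R = -16 + 4 \left(\left(2 - -3\right) + 0\right) 3 = -16 + 4 \left(\left(2 + 3\right) + 0\right) 3 = -16 + 4 \left(5 + 0\right) 3 = -16 + 4 \cdot 5 \cdot 3 = -16 + 4 \cdot 15 = -16 + 60 = 44$)
$R \left(-7 + z{\left(-5,0 \right)}\right) 30 = 44 \left(-7 - \left(5 - 0^{2}\right)\right) 30 = 44 \left(-7 + \left(-5 + 0\right)\right) 30 = 44 \left(-7 - 5\right) 30 = 44 \left(\left(-12\right) 30\right) = 44 \left(-360\right) = -15840$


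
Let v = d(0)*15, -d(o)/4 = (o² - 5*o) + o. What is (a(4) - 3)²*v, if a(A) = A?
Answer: 0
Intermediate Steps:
d(o) = -4*o² + 16*o (d(o) = -4*((o² - 5*o) + o) = -4*(o² - 4*o) = -4*o² + 16*o)
v = 0 (v = (4*0*(4 - 1*0))*15 = (4*0*(4 + 0))*15 = (4*0*4)*15 = 0*15 = 0)
(a(4) - 3)²*v = (4 - 3)²*0 = 1²*0 = 1*0 = 0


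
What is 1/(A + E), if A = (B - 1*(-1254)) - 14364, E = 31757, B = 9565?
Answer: 1/28212 ≈ 3.5446e-5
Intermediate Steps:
A = -3545 (A = (9565 - 1*(-1254)) - 14364 = (9565 + 1254) - 14364 = 10819 - 14364 = -3545)
1/(A + E) = 1/(-3545 + 31757) = 1/28212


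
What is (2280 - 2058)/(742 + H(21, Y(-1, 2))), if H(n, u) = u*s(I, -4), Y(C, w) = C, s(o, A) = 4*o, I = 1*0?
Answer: 111/371 ≈ 0.29919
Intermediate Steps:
I = 0
H(n, u) = 0 (H(n, u) = u*(4*0) = u*0 = 0)
(2280 - 2058)/(742 + H(21, Y(-1, 2))) = (2280 - 2058)/(742 + 0) = 222/742 = 222*(1/742) = 111/371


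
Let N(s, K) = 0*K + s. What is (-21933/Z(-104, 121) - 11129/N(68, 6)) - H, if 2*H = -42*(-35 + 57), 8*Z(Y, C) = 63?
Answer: -1183719/476 ≈ -2486.8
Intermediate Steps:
Z(Y, C) = 63/8 (Z(Y, C) = (1/8)*63 = 63/8)
N(s, K) = s (N(s, K) = 0 + s = s)
H = -462 (H = (-42*(-35 + 57))/2 = (-42*22)/2 = (1/2)*(-924) = -462)
(-21933/Z(-104, 121) - 11129/N(68, 6)) - H = (-21933/63/8 - 11129/68) - 1*(-462) = (-21933*8/63 - 11129*1/68) + 462 = (-19496/7 - 11129/68) + 462 = -1403631/476 + 462 = -1183719/476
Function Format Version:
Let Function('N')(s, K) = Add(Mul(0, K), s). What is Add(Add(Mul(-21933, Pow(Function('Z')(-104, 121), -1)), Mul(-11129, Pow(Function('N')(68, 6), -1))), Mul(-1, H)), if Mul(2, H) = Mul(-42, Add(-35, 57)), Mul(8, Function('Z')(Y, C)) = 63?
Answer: Rational(-1183719, 476) ≈ -2486.8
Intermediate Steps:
Function('Z')(Y, C) = Rational(63, 8) (Function('Z')(Y, C) = Mul(Rational(1, 8), 63) = Rational(63, 8))
Function('N')(s, K) = s (Function('N')(s, K) = Add(0, s) = s)
H = -462 (H = Mul(Rational(1, 2), Mul(-42, Add(-35, 57))) = Mul(Rational(1, 2), Mul(-42, 22)) = Mul(Rational(1, 2), -924) = -462)
Add(Add(Mul(-21933, Pow(Function('Z')(-104, 121), -1)), Mul(-11129, Pow(Function('N')(68, 6), -1))), Mul(-1, H)) = Add(Add(Mul(-21933, Pow(Rational(63, 8), -1)), Mul(-11129, Pow(68, -1))), Mul(-1, -462)) = Add(Add(Mul(-21933, Rational(8, 63)), Mul(-11129, Rational(1, 68))), 462) = Add(Add(Rational(-19496, 7), Rational(-11129, 68)), 462) = Add(Rational(-1403631, 476), 462) = Rational(-1183719, 476)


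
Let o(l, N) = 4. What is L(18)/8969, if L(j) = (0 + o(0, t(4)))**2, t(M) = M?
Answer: 16/8969 ≈ 0.0017839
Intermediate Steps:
L(j) = 16 (L(j) = (0 + 4)**2 = 4**2 = 16)
L(18)/8969 = 16/8969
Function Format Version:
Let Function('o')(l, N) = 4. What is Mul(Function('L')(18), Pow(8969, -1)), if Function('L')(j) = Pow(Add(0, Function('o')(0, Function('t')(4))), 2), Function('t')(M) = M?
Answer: Rational(16, 8969) ≈ 0.0017839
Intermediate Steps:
Function('L')(j) = 16 (Function('L')(j) = Pow(Add(0, 4), 2) = Pow(4, 2) = 16)
Mul(Function('L')(18), Pow(8969, -1)) = Mul(16, Pow(8969, -1)) = Mul(16, Rational(1, 8969)) = Rational(16, 8969)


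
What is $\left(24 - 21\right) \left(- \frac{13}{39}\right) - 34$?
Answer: $-35$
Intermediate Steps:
$\left(24 - 21\right) \left(- \frac{13}{39}\right) - 34 = \left(24 - 21\right) \left(\left(-13\right) \frac{1}{39}\right) - 34 = 3 \left(- \frac{1}{3}\right) - 34 = -1 - 34 = -35$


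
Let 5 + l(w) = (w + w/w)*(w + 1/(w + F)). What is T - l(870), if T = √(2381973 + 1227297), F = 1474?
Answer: -1776202031/2344 + 3*√401030 ≈ -7.5587e+5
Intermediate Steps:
T = 3*√401030 (T = √3609270 = 3*√401030 ≈ 1899.8)
l(w) = -5 + (1 + w)*(w + 1/(1474 + w)) (l(w) = -5 + (w + w/w)*(w + 1/(w + 1474)) = -5 + (w + 1)*(w + 1/(1474 + w)) = -5 + (1 + w)*(w + 1/(1474 + w)))
T - l(870) = 3*√401030 - (-7369 + 870³ + 1470*870 + 1475*870²)/(1474 + 870) = 3*√401030 - (-7369 + 658503000 + 1278900 + 1475*756900)/2344 = 3*√401030 - (-7369 + 658503000 + 1278900 + 1116427500)/2344 = 3*√401030 - 1776202031/2344 = -1776202031/2344 + 3*√401030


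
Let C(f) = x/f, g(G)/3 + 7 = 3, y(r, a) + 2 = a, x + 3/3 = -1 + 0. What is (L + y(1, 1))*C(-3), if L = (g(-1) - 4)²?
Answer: 170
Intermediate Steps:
x = -2 (x = -1 + (-1 + 0) = -1 - 1 = -2)
y(r, a) = -2 + a
g(G) = -12 (g(G) = -21 + 3*3 = -21 + 9 = -12)
C(f) = -2/f
L = 256 (L = (-12 - 4)² = (-16)² = 256)
(L + y(1, 1))*C(-3) = (256 + (-2 + 1))*(-2/(-3)) = (256 - 1)*(-2*(-⅓)) = 255*(⅔) = 170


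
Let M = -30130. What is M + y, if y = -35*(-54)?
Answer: -28240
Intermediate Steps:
y = 1890
M + y = -30130 + 1890 = -28240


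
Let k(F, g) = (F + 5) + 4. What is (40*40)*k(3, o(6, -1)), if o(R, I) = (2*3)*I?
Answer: 19200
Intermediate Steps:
o(R, I) = 6*I
k(F, g) = 9 + F (k(F, g) = (5 + F) + 4 = 9 + F)
(40*40)*k(3, o(6, -1)) = (40*40)*(9 + 3) = 1600*12 = 19200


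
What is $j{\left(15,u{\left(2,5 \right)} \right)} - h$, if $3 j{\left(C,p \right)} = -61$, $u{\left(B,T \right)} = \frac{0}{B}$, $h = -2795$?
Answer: $\frac{8324}{3} \approx 2774.7$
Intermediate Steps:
$u{\left(B,T \right)} = 0$
$j{\left(C,p \right)} = - \frac{61}{3}$ ($j{\left(C,p \right)} = \frac{1}{3} \left(-61\right) = - \frac{61}{3}$)
$j{\left(15,u{\left(2,5 \right)} \right)} - h = - \frac{61}{3} - -2795 = - \frac{61}{3} + 2795 = \frac{8324}{3}$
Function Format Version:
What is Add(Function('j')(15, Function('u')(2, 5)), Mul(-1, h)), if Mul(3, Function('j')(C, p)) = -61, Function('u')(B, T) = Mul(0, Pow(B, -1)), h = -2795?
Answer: Rational(8324, 3) ≈ 2774.7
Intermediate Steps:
Function('u')(B, T) = 0
Function('j')(C, p) = Rational(-61, 3) (Function('j')(C, p) = Mul(Rational(1, 3), -61) = Rational(-61, 3))
Add(Function('j')(15, Function('u')(2, 5)), Mul(-1, h)) = Add(Rational(-61, 3), Mul(-1, -2795)) = Add(Rational(-61, 3), 2795) = Rational(8324, 3)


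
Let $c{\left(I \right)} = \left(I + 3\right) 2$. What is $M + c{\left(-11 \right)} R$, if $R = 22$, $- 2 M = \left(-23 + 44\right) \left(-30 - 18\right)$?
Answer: $152$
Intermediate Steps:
$M = 504$ ($M = - \frac{\left(-23 + 44\right) \left(-30 - 18\right)}{2} = - \frac{21 \left(-48\right)}{2} = \left(- \frac{1}{2}\right) \left(-1008\right) = 504$)
$c{\left(I \right)} = 6 + 2 I$ ($c{\left(I \right)} = \left(3 + I\right) 2 = 6 + 2 I$)
$M + c{\left(-11 \right)} R = 504 + \left(6 + 2 \left(-11\right)\right) 22 = 504 + \left(6 - 22\right) 22 = 504 - 352 = 152$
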